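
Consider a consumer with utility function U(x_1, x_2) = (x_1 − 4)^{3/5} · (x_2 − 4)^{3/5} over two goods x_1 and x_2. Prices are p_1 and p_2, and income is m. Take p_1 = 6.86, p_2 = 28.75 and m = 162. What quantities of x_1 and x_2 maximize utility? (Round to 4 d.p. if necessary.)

Let x_1' = x_1−4, x_2' = x_2−4. MRS = x_2'/x_1' = p_1/p_2.
Substituting into the budget: x_1* = 4 + 0.5·(m − 4·p_1 − 4·p_2)/p_1, and x_2* = 4 + 0.5·(…)/p_2.
Discretionary income = 162 − 4·6.86 − 4·28.75 = 19.56; x_1* = 4 + 0.5·19.56/6.86 = 5.4257; x_2* = 4 + 0.5·19.56/28.75 = 4.3402.

x_1* = 5.4257, x_2* = 4.3402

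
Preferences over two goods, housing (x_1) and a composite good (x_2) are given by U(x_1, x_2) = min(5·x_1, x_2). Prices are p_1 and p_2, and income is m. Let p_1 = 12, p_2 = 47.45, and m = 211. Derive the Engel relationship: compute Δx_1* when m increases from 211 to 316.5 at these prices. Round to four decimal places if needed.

Δx_1* = 0.4233

Leontief preferences: the optimum is at the kink where x_1/1 = x_2/5, i.e. x_2 = 5·x_1.
Budget: p_1·x_1 + p_2·5·x_1 = m, so (p_1 + 5·p_2)·x_1 = m.
Demand: x_1*(p_1,p_2,m) = m/(p_1 + 5·p_2), x_2* = 5·m/(p_1 + 5·p_2).
Here 12 + 5·47.45 = 249.25, giving x_1* = 0.8465.
At m' = 316.5: x_1* = 1.2698. Change: 1.2698 − 0.8465 = 0.4233.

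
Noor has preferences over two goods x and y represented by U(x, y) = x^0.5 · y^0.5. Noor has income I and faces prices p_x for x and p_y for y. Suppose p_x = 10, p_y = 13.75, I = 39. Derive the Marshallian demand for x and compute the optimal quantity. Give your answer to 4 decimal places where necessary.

x* = 1.95

The MRS is y/x. Set MRS = p_x/p_y.
So 0.5·p_y·y = 0.5·p_x·x; combined with the budget, a share 0.5 of income goes to x.
Demand: x*(p_x,p_y,I) = 0.5·I/p_x and y* = 0.5·I/p_y.
At p_x=10, p_y=13.75, I=39: x* = 0.5·39/10 = 1.95.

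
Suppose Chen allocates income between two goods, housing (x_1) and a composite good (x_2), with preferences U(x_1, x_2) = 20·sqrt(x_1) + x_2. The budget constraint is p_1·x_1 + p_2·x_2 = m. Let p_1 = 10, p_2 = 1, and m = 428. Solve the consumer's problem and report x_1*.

x_1* = 1

Set MRS = p_1/p_2: 10·x_1^(−1/2) = p_1/p_2.
Thus x_1* = (10·p_2/p_1)² — independent of m — with the rest of income spent on x_2.
Plugging in: x_1* = (10·1/10)² = 1.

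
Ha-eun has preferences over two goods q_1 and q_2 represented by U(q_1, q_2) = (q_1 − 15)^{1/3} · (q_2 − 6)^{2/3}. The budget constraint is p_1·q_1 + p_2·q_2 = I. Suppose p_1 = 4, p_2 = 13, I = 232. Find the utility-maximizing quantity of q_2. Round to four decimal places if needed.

q_2* = 10.8205

After buying the subsistence bundle (15, 6), a share 1/3 of the remaining income goes to q_1: q_1* = 15 + 1/3·(I − 15p_1 − 6p_2)/p_1.
Discretionary income = 232 − 15·4 − 6·13 = 94; q_2* = 6 + 2/3·94/13 = 10.8205.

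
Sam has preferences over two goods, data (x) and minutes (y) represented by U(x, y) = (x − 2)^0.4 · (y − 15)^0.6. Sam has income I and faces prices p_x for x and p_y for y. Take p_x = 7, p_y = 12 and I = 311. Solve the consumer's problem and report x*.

Let x' = x−2, y' = y−15. MRS = (2/3)·y'/x' = p_x/p_y.
After buying the subsistence bundle (2, 15), a share 0.4 of the remaining income goes to x: x* = 2 + 0.4·(I − 2p_x − 15p_y)/p_x.
Discretionary income = 311 − 2·7 − 15·12 = 117; x* = 2 + 0.4·117/7 = 8.6857.

x* = 8.6857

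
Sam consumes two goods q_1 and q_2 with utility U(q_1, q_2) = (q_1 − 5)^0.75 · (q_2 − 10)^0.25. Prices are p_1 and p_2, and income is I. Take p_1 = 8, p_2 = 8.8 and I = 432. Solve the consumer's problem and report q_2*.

Discretionary income = 432 − 5·8 − 10·8.8 = 304; q_2* = 10 + 0.25·304/8.8 = 18.6364.

q_2* = 18.6364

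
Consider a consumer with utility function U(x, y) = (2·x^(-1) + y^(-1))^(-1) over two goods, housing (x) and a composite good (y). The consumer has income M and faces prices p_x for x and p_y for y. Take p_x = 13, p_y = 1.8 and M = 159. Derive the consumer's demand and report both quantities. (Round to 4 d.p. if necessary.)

MU_x ∝ 2·x^(-2), MU_y ∝ y^(-2), so MRS = 2·(y/x)^(2) = p_x/p_y.
Hence y/x = ((1/2)·p_x/p_y)^(1/(2)), i.e. raised to the 0.5 power.
Substitute y = (y/x)·x into the budget: x* = M/(p_x + p_y·(y/x)).
Numerically y/x = 1.900292, so x* = 159/(13 + 1.8·1.900292) = 9.683 and y* = 1.900292·9.683 = 18.4005.

x* = 9.683, y* = 18.4005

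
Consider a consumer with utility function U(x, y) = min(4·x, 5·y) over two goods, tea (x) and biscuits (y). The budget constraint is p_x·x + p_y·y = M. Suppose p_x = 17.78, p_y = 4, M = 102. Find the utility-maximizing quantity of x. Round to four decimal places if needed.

Leontief preferences: the optimum is at the kink where x/5 = y/4, i.e. y = (4/5)·x.
Budget: p_x·x + p_y·(4/5)·x = M, so (5·p_x + 4·p_y)·x = 5·M.
Demand: x*(p_x,p_y,M) = 5·M/(5·p_x + 4·p_y), y* = 4·M/(5·p_x + 4·p_y).
Here 5·17.78 + 4·4 = 104.9, giving x* = 4.8618.

x* = 4.8618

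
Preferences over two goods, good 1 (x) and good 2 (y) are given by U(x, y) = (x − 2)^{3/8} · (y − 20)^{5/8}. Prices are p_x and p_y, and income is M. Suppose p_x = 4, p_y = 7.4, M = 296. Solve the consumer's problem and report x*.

x* = 15.125

Let x' = x−2, y' = y−20. MRS = (3/5)·y'/x' = p_x/p_y.
After buying the subsistence bundle (2, 20), a share 0.375 of the remaining income goes to x: x* = 2 + 0.375·(M − 2p_x − 20p_y)/p_x.
Discretionary income = 296 − 2·4 − 20·7.4 = 140; x* = 2 + 0.375·140/4 = 15.125.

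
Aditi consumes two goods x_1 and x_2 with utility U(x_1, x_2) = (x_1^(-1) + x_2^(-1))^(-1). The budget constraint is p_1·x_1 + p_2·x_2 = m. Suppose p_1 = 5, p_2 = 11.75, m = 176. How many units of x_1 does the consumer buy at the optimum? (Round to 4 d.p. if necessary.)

Numerically x_2/x_1 = 0.652328, so x_1* = 176/(5 + 11.75·0.652328) = 13.8967.

x_1* = 13.8967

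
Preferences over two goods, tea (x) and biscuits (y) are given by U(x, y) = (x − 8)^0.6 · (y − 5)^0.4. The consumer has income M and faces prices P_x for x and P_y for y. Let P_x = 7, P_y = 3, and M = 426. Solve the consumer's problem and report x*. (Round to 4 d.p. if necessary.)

x* = 38.4286

Substituting into the budget: x* = 8 + 0.6·(M − 8·P_x − 5·P_y)/P_x, and y* = 5 + 0.4·(…)/P_y.
Discretionary income = 426 − 8·7 − 5·3 = 355; x* = 8 + 0.6·355/7 = 38.4286.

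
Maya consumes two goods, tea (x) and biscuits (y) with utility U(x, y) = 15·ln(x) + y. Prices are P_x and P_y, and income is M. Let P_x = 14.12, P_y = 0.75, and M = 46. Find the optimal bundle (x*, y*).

x* = 0.7967, y* = 46.3333

Set MRS = P_x/P_y: (15/x)/1 = P_x/P_y.
So x*(P_x,P_y) = 15·P_y/P_x, independent of income; and y* = (M − 15·P_y)/P_y.
At the given prices: x* = 15·0.75/14.12 = 0.7967, and y* = 46.3333.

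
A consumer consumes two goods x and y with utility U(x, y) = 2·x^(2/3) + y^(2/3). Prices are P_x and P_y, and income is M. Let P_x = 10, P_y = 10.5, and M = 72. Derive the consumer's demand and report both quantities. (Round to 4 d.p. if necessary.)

x* = 6.4668, y* = 0.6983

MU_x ∝ 2·x^(-1/3), MU_y ∝ y^(-1/3), so MRS = 2·(y/x)^(1/3) = P_x/P_y.
Solve for the ratio: y/x = [(1/2)·P_x/P_y]^(3).
Substitute y = (y/x)·x into the budget: x* = M/(P_x + P_y·(y/x)).
Numerically y/x = 0.10798, so x* = 72/(10 + 10.5·0.10798) = 6.4668 and y* = 0.10798·6.4668 = 0.6983.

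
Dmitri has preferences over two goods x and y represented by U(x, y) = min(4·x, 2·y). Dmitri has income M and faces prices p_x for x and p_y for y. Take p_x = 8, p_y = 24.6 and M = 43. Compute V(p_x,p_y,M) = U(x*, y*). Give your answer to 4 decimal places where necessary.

With perfect complements, no substitution: consume in ratio x:y = 2:4.
Budget: p_x·x + p_y·2·x = M, so (2·p_x + 4·p_y)·x = 2·M.
Demand: x*(p_x,p_y,M) = 2·M/(2·p_x + 4·p_y), y* = 4·M/(2·p_x + 4·p_y).
Here 2·8 + 4·24.6 = 114.4, giving x* = 0.7517 and y* = 1.5035.
Utility at the optimum: U(0.7517, 1.5035) = 3.007.

V = 3.007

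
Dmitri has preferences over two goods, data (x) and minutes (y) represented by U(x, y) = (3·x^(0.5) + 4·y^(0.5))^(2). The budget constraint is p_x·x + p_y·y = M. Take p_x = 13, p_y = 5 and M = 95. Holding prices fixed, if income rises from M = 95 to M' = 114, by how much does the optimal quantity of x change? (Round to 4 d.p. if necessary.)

MU_x ∝ 3·x^(-0.5), MU_y ∝ 4·y^(-0.5), so MRS = (3/4)·(y/x)^(0.5) = p_x/p_y.
Solve for the ratio: y/x = [(4/3)·p_x/p_y]^(2).
With the ratio pinned down, the budget gives x* = M/(p_x + p_y·(y/x)) and y* = (y/x)·x*.
Numerically y/x = 12.017778, so x* = 95/(13 + 5·12.017778) = 1.2998.
At M' = 114: x* = 1.5597. Change: 1.5597 − 1.2998 = 0.26.

Δx* = 0.26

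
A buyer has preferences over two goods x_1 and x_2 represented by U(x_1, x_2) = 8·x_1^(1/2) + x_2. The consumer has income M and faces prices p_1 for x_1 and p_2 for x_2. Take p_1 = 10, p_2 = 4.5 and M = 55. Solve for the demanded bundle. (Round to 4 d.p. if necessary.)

Plugging in: x_1* = (4·4.5/10)² = 3.24, x_2* = 5.0222.

x_1* = 3.24, x_2* = 5.0222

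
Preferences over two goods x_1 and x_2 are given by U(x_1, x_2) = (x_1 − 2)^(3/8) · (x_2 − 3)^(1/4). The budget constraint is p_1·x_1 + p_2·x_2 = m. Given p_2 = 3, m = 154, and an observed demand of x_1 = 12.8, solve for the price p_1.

MRS = (3/2)·(x_2−3)/(x_1−2). Tangency with p_1/p_2 gives x_2−3 = (2/3)·(p_1/p_2)·(x_1−2).
After buying the subsistence bundle (2, 3), a share 0.6 of the remaining income goes to x_1: x_1* = 2 + 0.6·(m − 2p_1 − 3p_2)/p_1.
Set x_1* = 12.8 in the demand function and solve for p_1: p_1 = 7.25.

p_1 = 7.25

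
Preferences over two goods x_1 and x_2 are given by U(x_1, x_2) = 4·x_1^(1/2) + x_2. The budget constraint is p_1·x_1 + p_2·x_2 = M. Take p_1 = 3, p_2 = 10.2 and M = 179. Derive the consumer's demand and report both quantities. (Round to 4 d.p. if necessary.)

Set MRS = p_1/p_2: 2·x_1^(−1/2) = p_1/p_2.
Solve: √x_1 = 2·p_2/p_1, so x_1*(p_1,p_2) = (2·p_2/p_1)², and x_2* = (M − p_1·x_1*)/p_2.
Plugging in: x_1* = (2·10.2/3)² = 46.24, x_2* = 3.949.

x_1* = 46.24, x_2* = 3.949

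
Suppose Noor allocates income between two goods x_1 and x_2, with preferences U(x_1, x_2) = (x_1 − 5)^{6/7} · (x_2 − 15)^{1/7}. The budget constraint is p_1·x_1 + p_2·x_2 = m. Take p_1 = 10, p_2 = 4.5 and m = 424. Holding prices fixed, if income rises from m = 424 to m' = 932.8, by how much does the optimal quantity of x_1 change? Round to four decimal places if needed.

Δx_1* = 43.6114

Let x_1' = x_1−5, x_2' = x_2−15. MRS = 6·x_2'/x_1' = p_1/p_2.
Substituting into the budget: x_1* = 5 + 6/7·(m − 5·p_1 − 15·p_2)/p_1, and x_2* = 15 + 1/7·(…)/p_2.
Discretionary income = 424 − 5·10 − 15·4.5 = 306.5; x_1* = 5 + 6/7·306.5/10 = 31.2714.
At m' = 932.8: x_1* = 74.8829. Change: 74.8829 − 31.2714 = 43.6114.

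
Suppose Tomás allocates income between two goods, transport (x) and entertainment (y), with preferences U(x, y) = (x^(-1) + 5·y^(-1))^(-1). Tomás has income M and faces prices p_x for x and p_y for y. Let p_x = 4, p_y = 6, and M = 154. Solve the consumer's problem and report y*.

y* = 18.8014

From the CES first-order condition, (1/5)·(y/x)^(2) = p_x/p_y.
Solve for the ratio: y/x = [5·p_x/p_y]^(0.5).
Substitute y = (y/x)·x into the budget: x* = M/(p_x + p_y·(y/x)).
Numerically y/x = 1.825742, so x* = 154/(4 + 6·1.825742) = 10.2979 and y* = 1.825742·10.2979 = 18.8014.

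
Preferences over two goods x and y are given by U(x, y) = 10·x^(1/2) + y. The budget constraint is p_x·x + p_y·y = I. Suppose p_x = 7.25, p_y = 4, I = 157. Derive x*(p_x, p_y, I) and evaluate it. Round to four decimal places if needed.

Set MRS = p_x/p_y: 5·x^(−1/2) = p_x/p_y.
Solve: √x = 5·p_y/p_x, so x*(p_x,p_y) = (5·p_y/p_x)², and y* = (I − p_x·x*)/p_y.
Plugging in: x* = (5·4/7.25)² = 7.61.

x* = 7.61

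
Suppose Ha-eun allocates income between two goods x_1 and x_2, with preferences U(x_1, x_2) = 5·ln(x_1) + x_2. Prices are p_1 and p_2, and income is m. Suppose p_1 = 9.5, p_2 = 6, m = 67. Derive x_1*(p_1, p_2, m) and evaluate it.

Set MRS = p_1/p_2: (5/x_1)/1 = p_1/p_2.
So x_1*(p_1,p_2) = 5·p_2/p_1, independent of income; and x_2* = (m − 5·p_2)/p_2.
At the given prices: x_1* = 5·6/9.5 = 3.1579.

x_1* = 3.1579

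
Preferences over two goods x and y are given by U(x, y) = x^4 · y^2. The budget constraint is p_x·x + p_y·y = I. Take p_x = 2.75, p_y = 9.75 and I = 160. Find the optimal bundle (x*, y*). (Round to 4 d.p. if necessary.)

x* = 38.7879, y* = 5.4701

Demand: x*(p_x,p_y,I) = 2/3·I/p_x and y* = 1/3·I/p_y.
At p_x=2.75, p_y=9.75, I=160: x* = 2/3·160/2.75 = 38.7879, y* = 5.4701.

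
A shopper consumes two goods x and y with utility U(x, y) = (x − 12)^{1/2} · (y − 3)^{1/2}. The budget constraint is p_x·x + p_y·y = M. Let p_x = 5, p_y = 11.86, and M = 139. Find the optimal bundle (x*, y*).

x* = 16.342, y* = 4.8305

MRS = (y−3)/(x−12). Tangency with p_x/p_y gives y−3 = (p_x/p_y)·(x−12).
After buying the subsistence bundle (12, 3), a share 0.5 of the remaining income goes to x: x* = 12 + 0.5·(M − 12p_x − 3p_y)/p_x.
Discretionary income = 139 − 12·5 − 3·11.86 = 43.42; x* = 12 + 0.5·43.42/5 = 16.342; y* = 3 + 0.5·43.42/11.86 = 4.8305.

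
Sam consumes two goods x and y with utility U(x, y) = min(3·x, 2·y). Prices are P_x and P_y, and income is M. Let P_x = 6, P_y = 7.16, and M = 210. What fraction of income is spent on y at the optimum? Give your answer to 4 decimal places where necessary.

share on y = 0.6416

Leontief preferences: the optimum is at the kink where x/2 = y/3, i.e. y = (3/2)·x.
Budget: P_x·x + P_y·(3/2)·x = M, so (2·P_x + 3·P_y)·x = 2·M.
Demand: x*(P_x,P_y,M) = 2·M/(2·P_x + 3·P_y), y* = 3·M/(2·P_x + 3·P_y).
Here 2·6 + 3·7.16 = 33.48, giving x* = 12.5448 and y* = 18.8172.
Expenditure on y: 7.16·18.8172 = 134.7312; share = 0.6416.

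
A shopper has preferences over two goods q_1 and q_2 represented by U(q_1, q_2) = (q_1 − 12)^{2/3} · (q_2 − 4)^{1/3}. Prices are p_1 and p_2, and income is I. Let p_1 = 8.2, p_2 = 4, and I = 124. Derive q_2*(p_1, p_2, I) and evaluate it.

q_2* = 4.8

This is Cobb-Douglas in (q_1−12, q_2−4): tangency gives 2/3·p_2·(q_2−4) = 1/3·p_1·(q_1−12).
After buying the subsistence bundle (12, 4), a share 2/3 of the remaining income goes to q_1: q_1* = 12 + 2/3·(I − 12p_1 − 4p_2)/p_1.
Discretionary income = 124 − 12·8.2 − 4·4 = 9.6; q_2* = 4 + 1/3·9.6/4 = 4.8.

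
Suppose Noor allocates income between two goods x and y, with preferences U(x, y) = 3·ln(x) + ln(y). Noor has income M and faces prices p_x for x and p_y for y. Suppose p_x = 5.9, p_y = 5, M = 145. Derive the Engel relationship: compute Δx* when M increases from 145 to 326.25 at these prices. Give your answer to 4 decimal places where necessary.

Tangency: MRS = 3·y/x = p_x/p_y.
Rearranging, p_y·y = (1/3)·p_x·x. Substituting into the budget gives p_x·x·(1 + (1/3)) = M.
Demand: x*(p_x,p_y,M) = 0.75·M/p_x and y* = 0.25·M/p_y.
At p_x=5.9, p_y=5, M=145: x* = 0.75·145/5.9 = 18.4322.
At M' = 326.25: x* = 41.4725. Change: 41.4725 − 18.4322 = 23.0403.

Δx* = 23.0403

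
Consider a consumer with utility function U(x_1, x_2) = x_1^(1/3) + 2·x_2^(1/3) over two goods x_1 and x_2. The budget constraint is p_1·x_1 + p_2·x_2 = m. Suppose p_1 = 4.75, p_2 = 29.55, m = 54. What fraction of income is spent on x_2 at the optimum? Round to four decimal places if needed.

From the CES first-order condition, (1/2)·(x_2/x_1)^(2/3) = p_1/p_2.
Solve for the ratio: x_2/x_1 = [2·p_1/p_2]^(1.5).
With the ratio pinned down, the budget gives x_1* = m/(p_1 + p_2·(x_2/x_1)) and x_2* = (x_2/x_1)·x_1*.
Numerically x_2/x_1 = 0.182284, so x_1* = 54/(4.75 + 29.55·0.182284) = 5.3273 and x_2* = 0.182284·5.3273 = 0.9711.
Expenditure on x_2: 29.55·0.9711 = 28.6954; share = 0.5314.

share on x_2 = 0.5314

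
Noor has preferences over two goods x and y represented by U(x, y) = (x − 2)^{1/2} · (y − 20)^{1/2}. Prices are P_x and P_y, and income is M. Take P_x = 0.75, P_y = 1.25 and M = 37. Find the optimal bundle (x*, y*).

x* = 9, y* = 24.2

This is Cobb-Douglas in (x−2, y−20): tangency gives 0.5·P_y·(y−20) = 0.5·P_x·(x−2).
Substituting into the budget: x* = 2 + 0.5·(M − 2·P_x − 20·P_y)/P_x, and y* = 20 + 0.5·(…)/P_y.
Discretionary income = 37 − 2·0.75 − 20·1.25 = 10.5; x* = 2 + 0.5·10.5/0.75 = 9; y* = 20 + 0.5·10.5/1.25 = 24.2.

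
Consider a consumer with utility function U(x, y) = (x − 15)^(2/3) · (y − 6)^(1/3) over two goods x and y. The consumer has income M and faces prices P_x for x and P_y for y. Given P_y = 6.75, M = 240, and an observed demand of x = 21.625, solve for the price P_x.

P_x = 8

This is Cobb-Douglas in (x−15, y−6): tangency gives 2/3·P_y·(y−6) = 1/3·P_x·(x−15).
After buying the subsistence bundle (15, 6), a share 2/3 of the remaining income goes to x: x* = 15 + 2/3·(M − 15P_x − 6P_y)/P_x.
Set x* = 21.625 in the demand function and solve for P_x: P_x = 8.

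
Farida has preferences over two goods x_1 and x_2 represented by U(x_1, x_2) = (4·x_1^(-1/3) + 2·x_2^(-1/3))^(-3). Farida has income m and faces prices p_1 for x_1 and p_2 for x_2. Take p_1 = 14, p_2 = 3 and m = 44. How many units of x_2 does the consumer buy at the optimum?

x_2* = 4.2244

Substitute x_2 = (x_2/x_1)·x_1 into the budget: x_1* = m/(p_1 + p_2·(x_2/x_1)).
Numerically x_2/x_1 = 1.887916, so x_1* = 44/(14 + 3·1.887916) = 2.2376 and x_2* = 1.887916·2.2376 = 4.2244.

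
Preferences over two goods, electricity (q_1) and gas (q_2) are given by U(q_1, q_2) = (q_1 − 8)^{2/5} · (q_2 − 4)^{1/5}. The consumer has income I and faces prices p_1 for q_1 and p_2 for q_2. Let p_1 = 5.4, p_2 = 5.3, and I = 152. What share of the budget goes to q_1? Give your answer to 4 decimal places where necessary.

Let q_1' = q_1−8, q_2' = q_2−4. MRS = 2·q_2'/q_1' = p_1/p_2.
Substituting into the budget: q_1* = 8 + 2/3·(I − 8·p_1 − 4·p_2)/p_1, and q_2* = 4 + 1/3·(…)/p_2.
Discretionary income = 152 − 8·5.4 − 4·5.3 = 87.6; q_1* = 8 + 2/3·87.6/5.4 = 18.8148; q_2* = 4 + 1/3·87.6/5.3 = 9.5094.
Expenditure on q_1: 5.4·18.8148 = 101.6; share = 0.6684.

share on q_1 = 0.6684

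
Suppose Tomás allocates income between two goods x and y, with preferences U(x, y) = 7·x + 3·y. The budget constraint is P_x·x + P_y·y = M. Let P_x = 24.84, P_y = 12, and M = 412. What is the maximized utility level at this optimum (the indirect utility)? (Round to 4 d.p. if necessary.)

V = 116.1031

Perfect substitutes: compare marginal utility per dollar. 7/P_x vs 3/P_y → 0.2818 vs 0.25.
x gives more utility per dollar, so spend all income on x: x* = M/P_x, y* = 0.
Numerically: x* = 16.5862, y* = 0.
Utility at the optimum: U(16.5862, 0) = 116.1031.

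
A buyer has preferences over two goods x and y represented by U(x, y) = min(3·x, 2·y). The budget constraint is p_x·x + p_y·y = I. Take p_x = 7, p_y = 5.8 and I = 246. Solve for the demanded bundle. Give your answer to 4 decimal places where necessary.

Leontief preferences: the optimum is at the kink where x/2 = y/3, i.e. y = (3/2)·x.
Budget: p_x·x + p_y·(3/2)·x = I, so (2·p_x + 3·p_y)·x = 2·I.
Demand: x*(p_x,p_y,I) = 2·I/(2·p_x + 3·p_y), y* = 3·I/(2·p_x + 3·p_y).
Here 2·7 + 3·5.8 = 31.4, giving x* = 15.6688 and y* = 23.5032.

x* = 15.6688, y* = 23.5032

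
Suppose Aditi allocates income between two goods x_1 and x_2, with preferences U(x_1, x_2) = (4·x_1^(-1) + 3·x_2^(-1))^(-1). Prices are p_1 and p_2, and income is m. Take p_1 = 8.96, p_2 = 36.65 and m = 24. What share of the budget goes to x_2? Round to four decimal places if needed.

share on x_2 = 0.6366

MRS = MU_x_1/MU_x_2 = (4/3)·(x_2/x_1)^(2). Set equal to p_1/p_2.
Hence x_2/x_1 = ((3/4)·p_1/p_2)^(1/(2)), i.e. raised to the 0.5 power.
With the ratio pinned down, the budget gives x_1* = m/(p_1 + p_2·(x_2/x_1)) and x_2* = (x_2/x_1)·x_1*.
Numerically x_2/x_1 = 0.428201, so x_1* = 24/(8.96 + 36.65·0.428201) = 0.9735 and x_2* = 0.428201·0.9735 = 0.4168.
Expenditure on x_2: 36.65·0.4168 = 15.2775; share = 0.6366.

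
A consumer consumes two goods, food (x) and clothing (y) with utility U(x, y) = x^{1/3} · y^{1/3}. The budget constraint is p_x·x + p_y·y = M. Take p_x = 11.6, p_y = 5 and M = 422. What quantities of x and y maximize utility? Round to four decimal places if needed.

The MRS is y/x. Set MRS = p_x/p_y.
So 1/3·p_y·y = 1/3·p_x·x; combined with the budget, a share 0.5 of income goes to x.
Demand: x*(p_x,p_y,M) = 0.5·M/p_x and y* = 0.5·M/p_y.
At p_x=11.6, p_y=5, M=422: x* = 0.5·422/11.6 = 18.1897, y* = 42.2.

x* = 18.1897, y* = 42.2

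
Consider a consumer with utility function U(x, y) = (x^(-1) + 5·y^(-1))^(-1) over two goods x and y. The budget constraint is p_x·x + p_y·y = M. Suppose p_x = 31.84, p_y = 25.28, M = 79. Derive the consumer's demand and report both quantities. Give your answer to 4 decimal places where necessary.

MU_x ∝ x^(-2), MU_y ∝ 5·y^(-2), so MRS = (1/5)·(y/x)^(2) = p_x/p_y.
Hence y/x = (5·p_x/p_y)^(1/(2)), i.e. raised to the 0.5 power.
Substitute y = (y/x)·x into the budget: x* = M/(p_x + p_y·(y/x)).
Numerically y/x = 2.509476, so x* = 79/(31.84 + 25.28·2.509476) = 0.8291 and y* = 2.509476·0.8291 = 2.0807.

x* = 0.8291, y* = 2.0807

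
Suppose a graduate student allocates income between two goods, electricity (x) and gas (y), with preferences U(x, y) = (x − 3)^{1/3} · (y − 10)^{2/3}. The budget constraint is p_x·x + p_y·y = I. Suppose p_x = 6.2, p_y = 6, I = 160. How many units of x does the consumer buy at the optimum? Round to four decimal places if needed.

MRS = (1/2)·(y−10)/(x−3). Tangency with p_x/p_y gives y−10 = 2·(p_x/p_y)·(x−3).
Substituting into the budget: x* = 3 + 1/3·(I − 3·p_x − 10·p_y)/p_x, and y* = 10 + 2/3·(…)/p_y.
Discretionary income = 160 − 3·6.2 − 10·6 = 81.4; x* = 3 + 1/3·81.4/6.2 = 7.3763.

x* = 7.3763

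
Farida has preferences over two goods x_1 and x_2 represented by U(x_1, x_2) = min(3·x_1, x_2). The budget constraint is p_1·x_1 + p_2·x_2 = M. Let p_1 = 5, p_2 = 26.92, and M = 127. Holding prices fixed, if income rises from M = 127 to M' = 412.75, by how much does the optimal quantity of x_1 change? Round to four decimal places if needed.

With perfect complements, no substitution: consume in ratio x_1:x_2 = 1:3.
Budget: p_1·x_1 + p_2·3·x_1 = M, so (p_1 + 3·p_2)·x_1 = M.
Demand: x_1*(p_1,p_2,M) = M/(p_1 + 3·p_2), x_2* = 3·M/(p_1 + 3·p_2).
Here 5 + 3·26.92 = 85.76, giving x_1* = 1.4809.
At M' = 412.75: x_1* = 4.8128. Change: 4.8128 − 1.4809 = 3.332.

Δx_1* = 3.332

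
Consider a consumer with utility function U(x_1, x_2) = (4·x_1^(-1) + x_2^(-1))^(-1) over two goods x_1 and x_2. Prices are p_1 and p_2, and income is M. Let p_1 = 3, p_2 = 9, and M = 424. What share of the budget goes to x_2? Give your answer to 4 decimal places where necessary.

MU_x_1 ∝ 4·x_1^(-2), MU_x_2 ∝ x_2^(-2), so MRS = 4·(x_2/x_1)^(2) = p_1/p_2.
Solve for the ratio: x_2/x_1 = [(1/4)·p_1/p_2]^(0.5).
With the ratio pinned down, the budget gives x_1* = M/(p_1 + p_2·(x_2/x_1)) and x_2* = (x_2/x_1)·x_1*.
Numerically x_2/x_1 = 0.288675, so x_1* = 424/(3 + 9·0.288675) = 75.7403 and x_2* = 0.288675·75.7403 = 21.8643.
Expenditure on x_2: 9·21.8643 = 196.7791; share = 0.4641.

share on x_2 = 0.4641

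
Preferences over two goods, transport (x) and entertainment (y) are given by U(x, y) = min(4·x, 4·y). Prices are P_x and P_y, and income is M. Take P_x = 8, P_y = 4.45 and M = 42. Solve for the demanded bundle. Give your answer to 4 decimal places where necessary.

x* = 3.3735, y* = 3.3735

Leontief preferences: the optimum is at the kink where x/4 = y/4, i.e. y = x.
Budget: P_x·x + P_y·x = M, so (4·P_x + 4·P_y)·x = 4·M.
Demand: x*(P_x,P_y,M) = 4·M/(4·P_x + 4·P_y), y* = 4·M/(4·P_x + 4·P_y).
Here 4·8 + 4·4.45 = 49.8, giving x* = 3.3735 and y* = 3.3735.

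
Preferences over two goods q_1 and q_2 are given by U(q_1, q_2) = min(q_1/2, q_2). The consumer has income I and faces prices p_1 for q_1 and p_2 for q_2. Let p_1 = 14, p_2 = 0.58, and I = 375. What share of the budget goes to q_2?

With perfect complements, no substitution: consume in ratio q_1:q_2 = 2:1.
Budget: p_1·q_1 + p_2·(1/2)·q_1 = I, so (2·p_1 + p_2)·q_1 = 2·I.
Demand: q_1*(p_1,p_2,I) = 2·I/(2·p_1 + p_2), q_2* = I/(2·p_1 + p_2).
Here 2·14 + 0.58 = 28.58, giving q_1* = 26.2421 and q_2* = 13.1211.
Expenditure on q_2: 0.58·13.1211 = 7.6102; share = 0.0203.

share on q_2 = 0.0203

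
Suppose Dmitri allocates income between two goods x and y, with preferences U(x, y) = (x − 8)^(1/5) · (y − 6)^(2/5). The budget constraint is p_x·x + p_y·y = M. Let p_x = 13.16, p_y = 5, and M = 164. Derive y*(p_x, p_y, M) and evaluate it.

MRS = (1/2)·(y−6)/(x−8). Tangency with p_x/p_y gives y−6 = 2·(p_x/p_y)·(x−8).
After buying the subsistence bundle (8, 6), a share 1/3 of the remaining income goes to x: x* = 8 + 1/3·(M − 8p_x − 6p_y)/p_x.
Discretionary income = 164 − 8·13.16 − 6·5 = 28.72; y* = 6 + 2/3·28.72/5 = 9.8293.

y* = 9.8293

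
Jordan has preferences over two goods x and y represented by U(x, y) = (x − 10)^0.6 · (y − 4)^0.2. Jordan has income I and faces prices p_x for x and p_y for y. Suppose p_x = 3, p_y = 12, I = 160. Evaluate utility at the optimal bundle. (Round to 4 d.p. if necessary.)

Let x' = x−10, y' = y−4. MRS = 3·y'/x' = p_x/p_y.
Substituting into the budget: x* = 10 + 0.75·(I − 10·p_x − 4·p_y)/p_x, and y* = 4 + 0.25·(…)/p_y.
Discretionary income = 160 − 10·3 − 4·12 = 82; x* = 10 + 0.75·82/3 = 30.5; y* = 4 + 0.25·82/12 = 5.7083.
Utility at the optimum: U(30.5, 5.7083) = 6.8166.

V = 6.8166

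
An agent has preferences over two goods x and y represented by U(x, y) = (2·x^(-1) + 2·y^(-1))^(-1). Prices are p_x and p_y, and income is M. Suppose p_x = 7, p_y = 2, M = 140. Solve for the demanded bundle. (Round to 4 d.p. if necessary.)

From the CES first-order condition, (y/x)^(2) = p_x/p_y.
Solve for the ratio: y/x = [p_x/p_y]^(0.5).
With the ratio pinned down, the budget gives x* = M/(p_x + p_y·(y/x)) and y* = (y/x)·x*.
Numerically y/x = 1.870829, so x* = 140/(7 + 2·1.870829) = 13.0334 and y* = 1.870829·13.0334 = 24.3832.

x* = 13.0334, y* = 24.3832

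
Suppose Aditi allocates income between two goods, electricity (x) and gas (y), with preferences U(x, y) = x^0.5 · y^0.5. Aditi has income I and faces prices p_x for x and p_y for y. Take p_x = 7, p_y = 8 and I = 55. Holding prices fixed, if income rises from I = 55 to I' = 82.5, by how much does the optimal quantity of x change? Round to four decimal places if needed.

Δx* = 1.9643

Tangency: MRS = y/x = p_x/p_y.
So 0.5·p_y·y = 0.5·p_x·x; combined with the budget, a share 0.5 of income goes to x.
Demand: x*(p_x,p_y,I) = 0.5·I/p_x and y* = 0.5·I/p_y.
At p_x=7, p_y=8, I=55: x* = 0.5·55/7 = 3.9286.
At I' = 82.5: x* = 5.8929. Change: 5.8929 − 3.9286 = 1.9643.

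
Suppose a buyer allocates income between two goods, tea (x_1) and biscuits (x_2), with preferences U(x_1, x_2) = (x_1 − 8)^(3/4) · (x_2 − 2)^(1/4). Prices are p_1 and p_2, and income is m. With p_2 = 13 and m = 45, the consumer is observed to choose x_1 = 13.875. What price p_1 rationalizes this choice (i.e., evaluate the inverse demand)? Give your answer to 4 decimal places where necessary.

Let x_1' = x_1−8, x_2' = x_2−2. MRS = 3·x_2'/x_1' = p_1/p_2.
Substituting into the budget: x_1* = 8 + 0.75·(m − 8·p_1 − 2·p_2)/p_1, and x_2* = 2 + 0.25·(…)/p_2.
Set x_1* = 13.875 in the demand function and solve for p_1: p_1 = 1.2.

p_1 = 1.2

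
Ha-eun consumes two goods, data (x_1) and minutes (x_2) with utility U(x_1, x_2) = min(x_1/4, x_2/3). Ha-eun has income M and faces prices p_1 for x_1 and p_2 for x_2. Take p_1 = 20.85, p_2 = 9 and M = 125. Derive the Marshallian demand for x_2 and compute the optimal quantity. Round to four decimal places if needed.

Demand: x_1*(p_1,p_2,M) = 4·M/(4·p_1 + 3·p_2), x_2* = 3·M/(4·p_1 + 3·p_2).
Here 4·20.85 + 3·9 = 110.4, giving x_2* = 3.3967.

x_2* = 3.3967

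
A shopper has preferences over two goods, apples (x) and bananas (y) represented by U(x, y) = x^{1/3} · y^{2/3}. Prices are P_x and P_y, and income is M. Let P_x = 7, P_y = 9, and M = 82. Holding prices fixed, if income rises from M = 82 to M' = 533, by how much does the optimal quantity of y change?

Δy* = 33.4074

MU_x/MU_y = (1/3·y)/(2/3·x); tangency sets this equal to P_x/P_y.
Rearranging, P_y·y = 2·P_x·x. Substituting into the budget gives P_x·x·(1 + 2) = M.
Demand: x*(P_x,P_y,M) = 1/3·M/P_x and y* = 2/3·M/P_y.
At P_x=7, P_y=9, M=82: y* = 2/3·82/9 = 6.0741.
At M' = 533: y* = 39.4815. Change: 39.4815 − 6.0741 = 33.4074.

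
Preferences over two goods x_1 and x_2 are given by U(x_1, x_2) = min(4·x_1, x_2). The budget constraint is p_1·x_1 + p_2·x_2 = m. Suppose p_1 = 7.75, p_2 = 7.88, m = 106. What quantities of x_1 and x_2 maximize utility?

Here 7.75 + 4·7.88 = 39.27, giving x_1* = 2.6993 and x_2* = 10.797.

x_1* = 2.6993, x_2* = 10.797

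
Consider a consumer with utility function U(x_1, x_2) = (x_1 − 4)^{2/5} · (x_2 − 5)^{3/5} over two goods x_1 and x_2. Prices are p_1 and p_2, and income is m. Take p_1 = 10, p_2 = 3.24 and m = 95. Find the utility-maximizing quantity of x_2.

x_2* = 12.1852

Discretionary income = 95 − 4·10 − 5·3.24 = 38.8; x_2* = 5 + 0.6·38.8/3.24 = 12.1852.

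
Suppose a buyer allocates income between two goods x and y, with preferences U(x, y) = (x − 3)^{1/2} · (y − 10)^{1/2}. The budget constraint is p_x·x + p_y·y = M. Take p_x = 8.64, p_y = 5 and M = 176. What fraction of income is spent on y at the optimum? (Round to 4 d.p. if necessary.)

share on y = 0.5684

Let x' = x−3, y' = y−10. MRS = y'/x' = p_x/p_y.
Substituting into the budget: x* = 3 + 0.5·(M − 3·p_x − 10·p_y)/p_x, and y* = 10 + 0.5·(…)/p_y.
Discretionary income = 176 − 3·8.64 − 10·5 = 100.08; x* = 3 + 0.5·100.08/8.64 = 8.7917; y* = 10 + 0.5·100.08/5 = 20.008.
Expenditure on y: 5·20.008 = 100.04; share = 0.5684.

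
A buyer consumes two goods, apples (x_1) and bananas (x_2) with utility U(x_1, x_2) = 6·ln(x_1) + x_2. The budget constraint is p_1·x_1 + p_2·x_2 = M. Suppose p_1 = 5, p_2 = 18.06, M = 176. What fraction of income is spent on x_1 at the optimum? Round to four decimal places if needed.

share on x_1 = 0.6157

So x_1*(p_1,p_2) = 6·p_2/p_1, independent of income; and x_2* = (M − 6·p_2)/p_2.
At the given prices: x_1* = 6·18.06/5 = 21.672, and x_2* = 3.7453.
Expenditure on x_1: 5·21.672 = 108.36; share = 0.6157.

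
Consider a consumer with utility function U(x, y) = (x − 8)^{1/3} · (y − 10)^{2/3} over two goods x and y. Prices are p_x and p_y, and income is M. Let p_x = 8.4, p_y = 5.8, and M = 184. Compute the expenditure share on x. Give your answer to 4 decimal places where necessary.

Let x' = x−8, y' = y−10. MRS = (1/2)·y'/x' = p_x/p_y.
Substituting into the budget: x* = 8 + 1/3·(M − 8·p_x − 10·p_y)/p_x, and y* = 10 + 2/3·(…)/p_y.
Discretionary income = 184 − 8·8.4 − 10·5.8 = 58.8; x* = 8 + 1/3·58.8/8.4 = 10.3333; y* = 10 + 2/3·58.8/5.8 = 16.7586.
Expenditure on x: 8.4·10.3333 = 86.8; share = 0.4717.

share on x = 0.4717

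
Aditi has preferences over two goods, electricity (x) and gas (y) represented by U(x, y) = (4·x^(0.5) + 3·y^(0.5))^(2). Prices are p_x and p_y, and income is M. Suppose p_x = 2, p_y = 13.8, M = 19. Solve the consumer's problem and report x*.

MU_x ∝ 4·x^(-0.5), MU_y ∝ 3·y^(-0.5), so MRS = (4/3)·(y/x)^(0.5) = p_x/p_y.
Hence y/x = ((3/4)·p_x/p_y)^(1/(0.5)), i.e. raised to the 2 power.
Substitute y = (y/x)·x into the budget: x* = M/(p_x + p_y·(y/x)).
Numerically y/x = 0.011815, so x* = 19/(2 + 13.8·0.011815) = 8.7839.

x* = 8.7839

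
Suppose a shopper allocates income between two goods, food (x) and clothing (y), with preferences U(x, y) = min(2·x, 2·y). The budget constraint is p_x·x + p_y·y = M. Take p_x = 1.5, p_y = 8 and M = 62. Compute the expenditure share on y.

With perfect complements, no substitution: consume in ratio x:y = 2:2.
Budget: p_x·x + p_y·x = M, so (2·p_x + 2·p_y)·x = 2·M.
Demand: x*(p_x,p_y,M) = 2·M/(2·p_x + 2·p_y), y* = 2·M/(2·p_x + 2·p_y).
Here 2·1.5 + 2·8 = 19, giving x* = 6.5263 and y* = 6.5263.
Expenditure on y: 8·6.5263 = 52.2105; share = 0.8421.

share on y = 0.8421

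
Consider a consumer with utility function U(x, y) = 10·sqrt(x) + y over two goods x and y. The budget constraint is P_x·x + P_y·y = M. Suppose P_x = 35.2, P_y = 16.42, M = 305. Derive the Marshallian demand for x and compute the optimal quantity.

x* = 5.44

MU_x = 5/√x, MU_y = 1. Tangency: 5/√x = P_x/P_y.
Thus x* = (5·P_y/P_x)² — independent of M — with the rest of income spent on y.
Plugging in: x* = (5·16.42/35.2)² = 5.44.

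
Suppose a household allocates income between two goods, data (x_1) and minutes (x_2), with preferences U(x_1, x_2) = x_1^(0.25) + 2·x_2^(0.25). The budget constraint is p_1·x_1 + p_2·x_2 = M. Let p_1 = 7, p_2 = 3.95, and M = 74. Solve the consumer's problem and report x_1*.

x_1* = 2.6106

From the CES first-order condition, (1/2)·(x_2/x_1)^(0.75) = p_1/p_2.
Solve for the ratio: x_2/x_1 = [2·p_1/p_2]^(4/3).
Substitute x_2 = (x_2/x_1)·x_1 into the budget: x_1* = M/(p_1 + p_2·(x_2/x_1)).
Numerically x_2/x_1 = 5.403908, so x_1* = 74/(7 + 3.95·5.403908) = 2.6106.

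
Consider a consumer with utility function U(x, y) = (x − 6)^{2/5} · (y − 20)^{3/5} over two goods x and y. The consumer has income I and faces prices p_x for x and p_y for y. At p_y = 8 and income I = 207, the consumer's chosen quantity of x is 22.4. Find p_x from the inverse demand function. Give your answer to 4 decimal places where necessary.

p_x = 1

This is Cobb-Douglas in (x−6, y−20): tangency gives 0.4·p_y·(y−20) = 0.6·p_x·(x−6).
After buying the subsistence bundle (6, 20), a share 0.4 of the remaining income goes to x: x* = 6 + 0.4·(I − 6p_x − 20p_y)/p_x.
Set x* = 22.4 in the demand function and solve for p_x: p_x = 1.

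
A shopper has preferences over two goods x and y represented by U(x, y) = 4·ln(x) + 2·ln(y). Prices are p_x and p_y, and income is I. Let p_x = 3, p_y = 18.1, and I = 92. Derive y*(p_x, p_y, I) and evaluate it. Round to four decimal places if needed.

y* = 1.6943

MU_x/MU_y = (4·y)/(2·x); tangency sets this equal to p_x/p_y.
Rearranging, p_y·y = (1/2)·p_x·x. Substituting into the budget gives p_x·x·(1 + (1/2)) = I.
Demand: x*(p_x,p_y,I) = 2/3·I/p_x and y* = 1/3·I/p_y.
At p_x=3, p_y=18.1, I=92: y* = 1/3·92/18.1 = 1.6943.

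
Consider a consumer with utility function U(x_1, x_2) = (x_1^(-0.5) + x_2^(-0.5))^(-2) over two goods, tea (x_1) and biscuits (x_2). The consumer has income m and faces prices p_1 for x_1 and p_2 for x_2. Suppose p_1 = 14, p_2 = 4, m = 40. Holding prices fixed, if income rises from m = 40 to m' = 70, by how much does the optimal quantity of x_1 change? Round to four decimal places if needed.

MU_x_1 ∝ x_1^(-1.5), MU_x_2 ∝ x_2^(-1.5), so MRS = (x_2/x_1)^(1.5) = p_1/p_2.
Solve for the ratio: x_2/x_1 = [p_1/p_2]^(2/3).
Substitute x_2 = (x_2/x_1)·x_1 into the budget: x_1* = m/(p_1 + p_2·(x_2/x_1)).
Numerically x_2/x_1 = 2.305218, so x_1* = 40/(14 + 4·2.305218) = 1.7226.
At m' = 70: x_1* = 3.0145. Change: 3.0145 − 1.7226 = 1.2919.

Δx_1* = 1.2919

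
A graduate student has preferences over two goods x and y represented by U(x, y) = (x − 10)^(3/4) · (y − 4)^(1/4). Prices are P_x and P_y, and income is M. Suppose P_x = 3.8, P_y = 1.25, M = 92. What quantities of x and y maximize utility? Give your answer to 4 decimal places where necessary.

Substituting into the budget: x* = 10 + 0.75·(M − 10·P_x − 4·P_y)/P_x, and y* = 4 + 0.25·(…)/P_y.
Discretionary income = 92 − 10·3.8 − 4·1.25 = 49; x* = 10 + 0.75·49/3.8 = 19.6711; y* = 4 + 0.25·49/1.25 = 13.8.

x* = 19.6711, y* = 13.8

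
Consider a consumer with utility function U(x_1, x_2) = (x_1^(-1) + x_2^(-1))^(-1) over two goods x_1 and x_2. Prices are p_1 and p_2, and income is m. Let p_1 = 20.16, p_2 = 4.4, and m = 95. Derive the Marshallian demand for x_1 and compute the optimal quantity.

From the CES first-order condition, (x_2/x_1)^(2) = p_1/p_2.
Hence x_2/x_1 = (p_1/p_2)^(1/(2)), i.e. raised to the 0.5 power.
Substitute x_2 = (x_2/x_1)·x_1 into the budget: x_1* = m/(p_1 + p_2·(x_2/x_1)).
Numerically x_2/x_1 = 2.140518, so x_1* = 95/(20.16 + 4.4·2.140518) = 3.2118.

x_1* = 3.2118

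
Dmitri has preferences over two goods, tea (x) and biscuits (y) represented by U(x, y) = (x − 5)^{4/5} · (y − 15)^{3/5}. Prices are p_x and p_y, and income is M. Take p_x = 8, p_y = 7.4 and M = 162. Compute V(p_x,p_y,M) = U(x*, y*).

V = 0.6291

Let x' = x−5, y' = y−15. MRS = (4/3)·y'/x' = p_x/p_y.
Substituting into the budget: x* = 5 + 4/7·(M − 5·p_x − 15·p_y)/p_x, and y* = 15 + 3/7·(…)/p_y.
Discretionary income = 162 − 5·8 − 15·7.4 = 11; x* = 5 + 4/7·11/8 = 5.7857; y* = 15 + 3/7·11/7.4 = 15.6371.
Utility at the optimum: U(5.7857, 15.6371) = 0.6291.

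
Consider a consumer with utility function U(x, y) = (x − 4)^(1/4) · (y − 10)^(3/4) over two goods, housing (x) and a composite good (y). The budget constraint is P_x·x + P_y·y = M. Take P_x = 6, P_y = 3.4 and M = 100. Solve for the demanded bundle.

x* = 5.75, y* = 19.2647

This is Cobb-Douglas in (x−4, y−10): tangency gives 0.25·P_y·(y−10) = 0.75·P_x·(x−4).
Substituting into the budget: x* = 4 + 0.25·(M − 4·P_x − 10·P_y)/P_x, and y* = 10 + 0.75·(…)/P_y.
Discretionary income = 100 − 4·6 − 10·3.4 = 42; x* = 4 + 0.25·42/6 = 5.75; y* = 10 + 0.75·42/3.4 = 19.2647.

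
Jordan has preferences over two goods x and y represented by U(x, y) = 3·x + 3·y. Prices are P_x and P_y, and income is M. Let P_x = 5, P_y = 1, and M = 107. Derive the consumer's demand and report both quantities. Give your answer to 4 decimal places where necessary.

y gives more utility per dollar, so spend all income on y: y* = M/P_y, x* = 0.
Numerically: x* = 0, y* = 107.

x* = 0, y* = 107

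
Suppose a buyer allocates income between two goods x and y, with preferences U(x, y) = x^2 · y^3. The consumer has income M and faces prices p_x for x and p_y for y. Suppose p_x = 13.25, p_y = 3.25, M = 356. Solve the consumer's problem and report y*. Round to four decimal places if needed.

y* = 65.7231

The MRS is (2/3)·y/x. Set MRS = p_x/p_y.
So 2·p_y·y = 3·p_x·x; combined with the budget, a share 0.4 of income goes to x.
Demand: x*(p_x,p_y,M) = 0.4·M/p_x and y* = 0.6·M/p_y.
At p_x=13.25, p_y=3.25, M=356: y* = 0.6·356/3.25 = 65.7231.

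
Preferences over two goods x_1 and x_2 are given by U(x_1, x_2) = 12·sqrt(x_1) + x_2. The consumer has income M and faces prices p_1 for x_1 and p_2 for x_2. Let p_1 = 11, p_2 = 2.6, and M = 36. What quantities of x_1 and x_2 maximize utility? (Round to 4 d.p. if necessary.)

x_1* = 2.0112, x_2* = 5.3371

MU_x_1 = 6/√x_1, MU_x_2 = 1. Tangency: 6/√x_1 = p_1/p_2.
Solve: √x_1 = 6·p_2/p_1, so x_1*(p_1,p_2) = (6·p_2/p_1)², and x_2* = (M − p_1·x_1*)/p_2.
Plugging in: x_1* = (6·2.6/11)² = 2.0112, x_2* = 5.3371.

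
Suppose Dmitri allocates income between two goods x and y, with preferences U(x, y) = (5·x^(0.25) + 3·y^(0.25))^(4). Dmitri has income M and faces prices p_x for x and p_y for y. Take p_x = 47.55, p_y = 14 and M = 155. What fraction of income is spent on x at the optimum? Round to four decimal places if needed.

share on x = 0.568

From the CES first-order condition, (5/3)·(y/x)^(0.75) = p_x/p_y.
Solve for the ratio: y/x = [(3/5)·p_x/p_y]^(4/3).
Substitute y = (y/x)·x into the budget: x* = M/(p_x + p_y·(y/x)).
Numerically y/x = 2.583638, so x* = 155/(47.55 + 14·2.583638) = 1.8514 and y* = 2.583638·1.8514 = 4.7833.
Expenditure on x: 47.55·1.8514 = 88.0335; share = 0.568.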